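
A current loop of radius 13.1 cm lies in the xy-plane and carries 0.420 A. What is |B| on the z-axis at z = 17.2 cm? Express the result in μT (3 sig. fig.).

On the axis of a circular loop, B = μ₀IR² / [2(R²+z²)^(3/2)].
R² + z² = (0.131)² + (0.172)² = 0.04674 m², and (R²+z²)^(3/2) = 1.01×10⁻² m³.
B = (4π×10⁻⁷ × 0.420 × 0.01716) / (2 × 1.01×10⁻²) = 4.48×10⁻⁷ T.

B ≈ 0.448 μT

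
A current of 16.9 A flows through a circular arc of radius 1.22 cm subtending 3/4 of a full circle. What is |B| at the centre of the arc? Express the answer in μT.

B ≈ 653 μT

The Biot–Savart field of a circular arc at its centre is B = μ₀Iφ/(4πR), with φ = 4.712 rad.
B = (4π×10⁻⁷ × 16.9 × 4.712) / (4π × 0.0122) = 6.53×10⁻⁴ T.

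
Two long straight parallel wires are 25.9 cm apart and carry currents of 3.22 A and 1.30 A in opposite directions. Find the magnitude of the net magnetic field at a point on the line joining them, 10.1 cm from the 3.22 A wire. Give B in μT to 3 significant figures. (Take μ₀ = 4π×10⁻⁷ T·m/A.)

B ≈ 8.02 μT

Each long wire gives B = μ₀I/(2πd). Distances are d₁ = 0.101 m and d₂ = 0.158 m.
B₁ = 6.38×10⁻⁶ T, B₂ = 1.65×10⁻⁶ T.
Between antiparallel currents both contributions point the same way, so they add. B = B₁ + B₂ = 6.38×10⁻⁶ + 1.65×10⁻⁶ = 8.02×10⁻⁶ T.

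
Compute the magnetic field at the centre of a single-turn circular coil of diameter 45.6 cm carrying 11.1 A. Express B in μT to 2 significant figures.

B ≈ 31 μT

At the centre of a circular loop the Biot–Savart law gives B = μ₀I/(2R) (so R = 0.228 m).
B = (4π×10⁻⁷ × 11.1) / (2 × 0.228) = 3.06×10⁻⁵ T.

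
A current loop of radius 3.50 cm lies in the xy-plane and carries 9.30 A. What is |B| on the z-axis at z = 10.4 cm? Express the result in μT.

B ≈ 5.42 μT

On the axis of a circular loop, B = μ₀IR² / [2(R²+z²)^(3/2)].
R² + z² = (0.035)² + (0.104)² = 0.01204 m², and (R²+z²)^(3/2) = 1.32×10⁻³ m³.
B = (4π×10⁻⁷ × 9.30 × 0.001225) / (2 × 1.32×10⁻³) = 5.42×10⁻⁶ T.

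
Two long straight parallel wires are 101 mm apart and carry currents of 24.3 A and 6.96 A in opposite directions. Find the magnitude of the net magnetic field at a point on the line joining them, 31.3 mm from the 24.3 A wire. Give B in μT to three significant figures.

Each long wire gives B = μ₀I/(2πd). Distances are d₁ = 0.0313 m and d₂ = 0.0697 m.
B₁ = 1.55×10⁻⁴ T, B₂ = 2.00×10⁻⁵ T.
Between antiparallel currents both contributions point the same way, so they add. B = B₁ + B₂ = 1.55×10⁻⁴ + 2.00×10⁻⁵ = 1.75×10⁻⁴ T.

B ≈ 175 μT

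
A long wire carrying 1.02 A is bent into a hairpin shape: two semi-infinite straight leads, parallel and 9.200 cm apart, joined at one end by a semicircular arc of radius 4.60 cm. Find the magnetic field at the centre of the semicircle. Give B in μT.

B ≈ 11.4 μT

The semicircular arc contributes B_arc = μ₀I·π/(4πR) = μ₀I/(4R) = 6.97×10⁻⁶ T.
Each semi-infinite lead is at perpendicular distance R = 0.046 m from the centre, with the perpendicular foot at its near end, so it contributes μ₀I/(4πR); both point the same way, together 4.43×10⁻⁶ T.
Arc and leads all point the same direction: B = 6.97×10⁻⁶ + 4.43×10⁻⁶ = 1.14×10⁻⁵ T.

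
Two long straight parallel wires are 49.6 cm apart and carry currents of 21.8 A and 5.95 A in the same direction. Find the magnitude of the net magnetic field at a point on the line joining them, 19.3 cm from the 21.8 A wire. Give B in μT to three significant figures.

B ≈ 18.7 μT

Each long wire gives B = μ₀I/(2πd). Distances are d₁ = 0.193 m and d₂ = 0.303 m.
B₁ = 2.26×10⁻⁵ T, B₂ = 3.93×10⁻⁶ T.
Between parallel currents the two contributions point in opposite directions, so they subtract. B = |B₁ − B₂| = |2.26×10⁻⁵ − 3.93×10⁻⁶| = 1.87×10⁻⁵ T.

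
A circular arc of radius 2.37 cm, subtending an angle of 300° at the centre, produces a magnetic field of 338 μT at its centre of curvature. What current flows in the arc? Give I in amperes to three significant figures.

For a circular arc, B = μ₀Iφ/(4πR) with φ in radians; here φ = 5.236 rad.
So I = 4πRB/(μ₀φ) = 4π × 0.0237 × 3.38×10⁻⁴ / (4π×10⁻⁷ × 5.236) = 15.3 A.

I ≈ 15.3 A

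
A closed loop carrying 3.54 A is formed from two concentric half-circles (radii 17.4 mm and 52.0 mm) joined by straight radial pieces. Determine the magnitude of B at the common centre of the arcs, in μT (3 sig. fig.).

The radial connectors point toward the centre, so dl × r̂ = 0 and they contribute nothing.
Each semicircle gives μ₀I/(4R): inner arc 6.39×10⁻⁵ T, outer arc 2.14×10⁻⁵ T.
The two arcs carry current in opposite angular senses, so their fields oppose: B = |6.39×10⁻⁵ − 2.14×10⁻⁵| = 4.25×10⁻⁵ T.

B ≈ 42.5 μT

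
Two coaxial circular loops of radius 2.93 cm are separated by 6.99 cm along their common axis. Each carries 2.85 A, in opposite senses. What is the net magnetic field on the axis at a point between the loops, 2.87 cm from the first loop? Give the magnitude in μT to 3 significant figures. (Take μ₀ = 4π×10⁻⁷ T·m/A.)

B ≈ 10.4 μT

Each loop contributes B = μ₀IR²/[2(R²+z²)^(3/2)] on the axis, with z measured from that loop.
Loop 1 (z = 0.0287 m): B₁ = 2.23×10⁻⁵ T. Loop 2 (z = 0.0412 m): B₂ = 1.19×10⁻⁵ T.
The fields oppose: B = |B₁ − B₂| = 1.04×10⁻⁵ T.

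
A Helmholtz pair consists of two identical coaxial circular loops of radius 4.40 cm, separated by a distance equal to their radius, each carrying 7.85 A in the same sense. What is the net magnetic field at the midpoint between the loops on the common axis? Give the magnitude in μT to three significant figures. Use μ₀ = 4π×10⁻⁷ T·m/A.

B ≈ 160 μT

Each loop contributes B = μ₀IR²/[2(R²+z²)^(3/2)] on the axis, with z measured from that loop.
Loop 1 (z = 0.022 m): B₁ = 8.02×10⁻⁵ T. Loop 2 (z = 0.022 m): B₂ = 8.02×10⁻⁵ T.
The fields add: B = B₁ + B₂ = 1.60×10⁻⁴ T.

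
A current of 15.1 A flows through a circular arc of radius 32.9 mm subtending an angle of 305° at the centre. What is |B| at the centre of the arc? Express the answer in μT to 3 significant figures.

The Biot–Savart field of a circular arc at its centre is B = μ₀Iφ/(4πR), with φ = 5.323 rad.
B = (4π×10⁻⁷ × 15.1 × 5.323) / (4π × 0.0329) = 2.44×10⁻⁴ T.

B ≈ 244 μT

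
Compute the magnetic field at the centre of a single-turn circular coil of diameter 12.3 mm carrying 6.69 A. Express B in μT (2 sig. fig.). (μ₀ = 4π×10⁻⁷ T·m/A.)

B ≈ 680 μT

At the centre of a circular loop the Biot–Savart law gives B = μ₀I/(2R) (so R = 0.00615 m).
B = (4π×10⁻⁷ × 6.69) / (2 × 0.00615) = 6.83×10⁻⁴ T.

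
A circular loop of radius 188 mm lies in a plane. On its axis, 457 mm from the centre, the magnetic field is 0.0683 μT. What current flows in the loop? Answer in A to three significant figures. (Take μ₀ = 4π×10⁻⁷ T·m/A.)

On the axis of a loop, B = μ₀IR²/[2(R²+z²)^(3/2)], so I = 2B(R²+z²)^(3/2)/(μ₀R²).
R² + z² = 0.03534 + 0.2088 = 0.2442 m²; raised to 3/2 gives 0.121 m³.
I = 2 × 6.83×10⁻⁸ × 0.121 / (1.26×10⁻⁶ × 0.03534) = 0.371 A.

I ≈ 0.371 A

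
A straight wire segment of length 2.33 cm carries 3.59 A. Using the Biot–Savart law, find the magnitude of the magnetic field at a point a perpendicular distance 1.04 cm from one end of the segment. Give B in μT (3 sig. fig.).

B ≈ 31.5 μT

For a finite straight segment, B = (μ₀I/4πd)(sinθ₁ + sinθ₂), where θ₁, θ₂ are the angles from the perpendicular to each end.
The perpendicular foot is at one end, so the two end-offsets along the wire are 0 and L = 0.0233 m.
sinθ₁ = 0/√(0²+0.0104²) = 0.0000; sinθ₂ = 0.0233/√(0.0233²+0.0104²) = 0.9132.
B = (4π×10⁻⁷ × 3.59) / (4π × 0.0104) × (0.0000 + 0.9132) = 3.15×10⁻⁵ T.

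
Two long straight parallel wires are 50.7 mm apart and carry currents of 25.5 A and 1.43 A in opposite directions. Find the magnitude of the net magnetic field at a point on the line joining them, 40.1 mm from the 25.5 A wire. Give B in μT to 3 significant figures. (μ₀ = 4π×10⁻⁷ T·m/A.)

B ≈ 154 μT

Each long wire gives B = μ₀I/(2πd). Distances are d₁ = 0.0401 m and d₂ = 0.0106 m.
B₁ = 1.27×10⁻⁴ T, B₂ = 2.70×10⁻⁵ T.
Between antiparallel currents both contributions point the same way, so they add. B = B₁ + B₂ = 1.27×10⁻⁴ + 2.70×10⁻⁵ = 1.54×10⁻⁴ T.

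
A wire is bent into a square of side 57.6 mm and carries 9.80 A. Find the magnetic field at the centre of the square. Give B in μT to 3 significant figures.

Each side is a finite straight segment at perpendicular distance d = a/(2 tan(π/4)) = 0.0288 m from the centre, with end-angles ±π/4.
One side contributes B₁ = (μ₀I/4πd)·2 sin(π/4) = 4.81×10⁻⁵ T.
All 4 sides add in the same direction: B = 4 × 4.81×10⁻⁵ = 1.92×10⁻⁴ T.

B ≈ 192 μT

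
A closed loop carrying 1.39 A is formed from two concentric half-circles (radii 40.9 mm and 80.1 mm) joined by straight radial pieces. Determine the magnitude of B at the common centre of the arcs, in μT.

B ≈ 5.23 μT

The radial connectors point toward the centre, so dl × r̂ = 0 and they contribute nothing.
Each semicircle gives μ₀I/(4R): inner arc 1.07×10⁻⁵ T, outer arc 5.45×10⁻⁶ T.
The two arcs carry current in opposite angular senses, so their fields oppose: B = |1.07×10⁻⁵ − 5.45×10⁻⁶| = 5.23×10⁻⁶ T.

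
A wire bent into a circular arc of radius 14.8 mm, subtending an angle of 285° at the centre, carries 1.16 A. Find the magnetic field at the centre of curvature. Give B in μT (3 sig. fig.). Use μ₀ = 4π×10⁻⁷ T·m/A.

The Biot–Savart field of a circular arc at its centre is B = μ₀Iφ/(4πR), with φ = 4.974 rad.
B = (4π×10⁻⁷ × 1.16 × 4.974) / (4π × 0.0148) = 3.90×10⁻⁵ T.

B ≈ 39.0 μT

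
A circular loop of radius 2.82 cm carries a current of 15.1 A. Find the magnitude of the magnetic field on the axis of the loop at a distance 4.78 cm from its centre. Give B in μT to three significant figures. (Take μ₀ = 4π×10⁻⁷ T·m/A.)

B ≈ 44.1 μT

On the axis of a circular loop, B = μ₀IR² / [2(R²+z²)^(3/2)].
R² + z² = (0.0282)² + (0.0478)² = 0.00308 m², and (R²+z²)^(3/2) = 1.71×10⁻⁴ m³.
B = (4π×10⁻⁷ × 15.1 × 0.0007952) / (2 × 1.71×10⁻⁴) = 4.41×10⁻⁵ T.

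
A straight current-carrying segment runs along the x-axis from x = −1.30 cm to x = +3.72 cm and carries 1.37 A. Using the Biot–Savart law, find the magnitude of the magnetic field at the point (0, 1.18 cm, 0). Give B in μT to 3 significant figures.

For a finite straight segment, B = (μ₀I/4πd)(sinθ₁ + sinθ₂), where θ₁, θ₂ are the angles from the perpendicular to each end.
The perpendicular distance is d = 0.0118 m; the end-offsets along the wire are a = 0.013 m and b = 0.0372 m.
sinθ₁ = 0.013/√(0.013²+0.0118²) = 0.7405; sinθ₂ = 0.0372/√(0.0372²+0.0118²) = 0.9532.
B = (4π×10⁻⁷ × 1.37) / (4π × 0.0118) × (0.7405 + 0.9532) = 1.97×10⁻⁵ T.

B ≈ 19.7 μT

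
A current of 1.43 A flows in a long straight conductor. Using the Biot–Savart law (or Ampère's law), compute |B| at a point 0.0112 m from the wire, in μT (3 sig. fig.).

For an infinitely long straight wire, B = μ₀I/(2πd).
B = (4π×10⁻⁷ × 1.43) / (2π × 0.0112) = 2.55×10⁻⁵ T.

B ≈ 25.5 μT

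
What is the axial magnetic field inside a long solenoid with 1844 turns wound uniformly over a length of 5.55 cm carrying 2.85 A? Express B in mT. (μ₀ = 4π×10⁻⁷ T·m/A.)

Inside a long solenoid, B = μ₀nI with n = 3.323×10⁴ turns/m.
B = 4π×10⁻⁷ × 3.323×10⁴ × 2.85 = 0.119 T.

B ≈ 119 mT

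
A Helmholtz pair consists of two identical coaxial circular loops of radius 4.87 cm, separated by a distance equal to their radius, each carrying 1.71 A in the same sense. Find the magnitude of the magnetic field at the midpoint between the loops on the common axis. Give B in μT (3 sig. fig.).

B ≈ 31.6 μT

Each loop contributes B = μ₀IR²/[2(R²+z²)^(3/2)] on the axis, with z measured from that loop.
Loop 1 (z = 0.02435 m): B₁ = 1.58×10⁻⁵ T. Loop 2 (z = 0.02435 m): B₂ = 1.58×10⁻⁵ T.
The fields add: B = B₁ + B₂ = 3.16×10⁻⁵ T.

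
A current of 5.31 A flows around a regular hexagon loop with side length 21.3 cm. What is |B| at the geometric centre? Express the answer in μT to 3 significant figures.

Each side is a finite straight segment at perpendicular distance d = a/(2 tan(π/6)) = 0.1845 m from the centre, with end-angles ±π/6.
One side contributes B₁ = (μ₀I/4πd)·2 sin(π/6) = 2.88×10⁻⁶ T.
All 6 sides add in the same direction: B = 6 × 2.88×10⁻⁶ = 1.73×10⁻⁵ T.

B ≈ 17.3 μT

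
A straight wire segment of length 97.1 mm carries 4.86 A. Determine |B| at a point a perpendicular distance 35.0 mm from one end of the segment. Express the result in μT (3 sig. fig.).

For a finite straight segment, B = (μ₀I/4πd)(sinθ₁ + sinθ₂), where θ₁, θ₂ are the angles from the perpendicular to each end.
The perpendicular foot is at one end, so the two end-offsets along the wire are 0 and L = 0.0971 m.
sinθ₁ = 0/√(0²+0.035²) = 0.0000; sinθ₂ = 0.0971/√(0.0971²+0.035²) = 0.9408.
B = (4π×10⁻⁷ × 4.86) / (4π × 0.035) × (0.0000 + 0.9408) = 1.31×10⁻⁵ T.

B ≈ 13.1 μT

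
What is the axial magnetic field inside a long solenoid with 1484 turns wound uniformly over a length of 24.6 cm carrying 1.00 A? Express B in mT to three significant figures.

B ≈ 7.58 mT

Inside a long solenoid, B = μ₀nI with n = 6033 turns/m.
B = 4π×10⁻⁷ × 6033 × 1.00 = 7.58×10⁻³ T.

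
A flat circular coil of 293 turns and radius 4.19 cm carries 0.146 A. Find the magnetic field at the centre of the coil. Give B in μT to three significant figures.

For an N-turn flat coil, B = Nμ₀I/(2R) with R = 0.0419 m.
B = 293 × 2.19×10⁻⁶ T = 6.41×10⁻⁴ T.

B ≈ 641 μT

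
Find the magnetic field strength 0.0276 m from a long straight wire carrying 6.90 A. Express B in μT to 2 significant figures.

B ≈ 50 μT

For an infinitely long straight wire, B = μ₀I/(2πd).
B = (4π×10⁻⁷ × 6.90) / (2π × 0.0276) = 5.00×10⁻⁵ T.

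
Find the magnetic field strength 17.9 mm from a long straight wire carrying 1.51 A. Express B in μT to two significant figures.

B ≈ 17 μT

For an infinitely long straight wire, B = μ₀I/(2πd).
B = (4π×10⁻⁷ × 1.51) / (2π × 0.0179) = 1.69×10⁻⁵ T.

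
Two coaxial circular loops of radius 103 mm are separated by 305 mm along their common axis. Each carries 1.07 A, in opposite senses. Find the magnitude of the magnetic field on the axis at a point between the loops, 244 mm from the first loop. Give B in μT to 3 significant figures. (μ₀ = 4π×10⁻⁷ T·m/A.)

B ≈ 3.77 μT

Each loop contributes B = μ₀IR²/[2(R²+z²)^(3/2)] on the axis, with z measured from that loop.
Loop 1 (z = 0.244 m): B₁ = 3.84×10⁻⁷ T. Loop 2 (z = 0.061 m): B₂ = 4.16×10⁻⁶ T.
The fields oppose: B = |B₁ − B₂| = 3.77×10⁻⁶ T.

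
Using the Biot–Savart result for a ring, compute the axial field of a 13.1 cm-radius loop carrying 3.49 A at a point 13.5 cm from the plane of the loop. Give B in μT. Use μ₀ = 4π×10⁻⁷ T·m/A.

B ≈ 5.65 μT

On the axis of a circular loop, B = μ₀IR² / [2(R²+z²)^(3/2)].
R² + z² = (0.131)² + (0.135)² = 0.03539 m², and (R²+z²)^(3/2) = 6.66×10⁻³ m³.
B = (4π×10⁻⁷ × 3.49 × 0.01716) / (2 × 6.66×10⁻³) = 5.65×10⁻⁶ T.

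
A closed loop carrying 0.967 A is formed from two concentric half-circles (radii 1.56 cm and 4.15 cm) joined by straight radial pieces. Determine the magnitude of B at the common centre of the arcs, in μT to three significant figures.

B ≈ 12.2 μT

The radial connectors point toward the centre, so dl × r̂ = 0 and they contribute nothing.
Each semicircle gives μ₀I/(4R): inner arc 1.95×10⁻⁵ T, outer arc 7.32×10⁻⁶ T.
The two arcs carry current in opposite angular senses, so their fields oppose: B = |1.95×10⁻⁵ − 7.32×10⁻⁶| = 1.22×10⁻⁵ T.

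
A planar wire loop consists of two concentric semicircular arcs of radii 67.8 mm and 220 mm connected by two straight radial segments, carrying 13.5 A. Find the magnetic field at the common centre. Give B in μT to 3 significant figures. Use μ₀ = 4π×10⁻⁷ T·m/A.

B ≈ 43.3 μT

The radial connectors point toward the centre, so dl × r̂ = 0 and they contribute nothing.
Each semicircle gives μ₀I/(4R): inner arc 6.26×10⁻⁵ T, outer arc 1.93×10⁻⁵ T.
The two arcs carry current in opposite angular senses, so their fields oppose: B = |6.26×10⁻⁵ − 1.93×10⁻⁵| = 4.33×10⁻⁵ T.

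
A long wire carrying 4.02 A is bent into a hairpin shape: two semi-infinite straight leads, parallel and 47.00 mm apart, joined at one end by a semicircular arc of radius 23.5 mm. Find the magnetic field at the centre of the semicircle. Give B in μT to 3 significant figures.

The semicircular arc contributes B_arc = μ₀I·π/(4πR) = μ₀I/(4R) = 5.37×10⁻⁵ T.
Each semi-infinite lead is at perpendicular distance R = 0.0235 m from the centre, with the perpendicular foot at its near end, so it contributes μ₀I/(4πR); both point the same way, together 3.42×10⁻⁵ T.
Arc and leads all point the same direction: B = 5.37×10⁻⁵ + 3.42×10⁻⁵ = 8.80×10⁻⁵ T.

B ≈ 88.0 μT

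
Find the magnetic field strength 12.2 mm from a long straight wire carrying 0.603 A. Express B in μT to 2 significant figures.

For an infinitely long straight wire, B = μ₀I/(2πd).
B = (4π×10⁻⁷ × 0.603) / (2π × 0.0122) = 9.89×10⁻⁶ T.

B ≈ 9.9 μT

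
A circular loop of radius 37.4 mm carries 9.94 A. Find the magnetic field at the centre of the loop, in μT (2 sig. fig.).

At the centre of a circular loop the Biot–Savart law gives B = μ₀I/(2R).
B = (4π×10⁻⁷ × 9.94) / (2 × 0.0374) = 1.67×10⁻⁴ T.

B ≈ 170 μT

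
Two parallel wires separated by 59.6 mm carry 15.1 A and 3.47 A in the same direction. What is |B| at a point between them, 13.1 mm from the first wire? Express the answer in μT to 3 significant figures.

B ≈ 216 μT

Each long wire gives B = μ₀I/(2πd). Distances are d₁ = 0.0131 m and d₂ = 0.0465 m.
B₁ = 2.31×10⁻⁴ T, B₂ = 1.49×10⁻⁵ T.
Between parallel currents the two contributions point in opposite directions, so they subtract. B = |B₁ − B₂| = |2.31×10⁻⁴ − 1.49×10⁻⁵| = 2.16×10⁻⁴ T.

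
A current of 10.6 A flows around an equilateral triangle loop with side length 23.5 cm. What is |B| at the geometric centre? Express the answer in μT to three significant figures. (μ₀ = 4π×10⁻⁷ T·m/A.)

Each side is a finite straight segment at perpendicular distance d = a/(2 tan(π/3)) = 0.06784 m from the centre, with end-angles ±π/3.
One side contributes B₁ = (μ₀I/4πd)·2 sin(π/3) = 2.71×10⁻⁵ T.
All 3 sides add in the same direction: B = 3 × 2.71×10⁻⁵ = 8.12×10⁻⁵ T.

B ≈ 81.2 μT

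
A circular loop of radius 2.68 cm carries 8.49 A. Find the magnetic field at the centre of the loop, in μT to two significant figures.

B ≈ 200 μT

At the centre of a circular loop the Biot–Savart law gives B = μ₀I/(2R).
B = (4π×10⁻⁷ × 8.49) / (2 × 0.0268) = 1.99×10⁻⁴ T.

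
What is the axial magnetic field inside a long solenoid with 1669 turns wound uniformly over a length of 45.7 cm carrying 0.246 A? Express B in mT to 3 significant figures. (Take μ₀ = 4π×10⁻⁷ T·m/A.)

B ≈ 1.13 mT

Inside a long solenoid, B = μ₀nI with n = 3652 turns/m.
B = 4π×10⁻⁷ × 3652 × 0.246 = 1.13×10⁻³ T.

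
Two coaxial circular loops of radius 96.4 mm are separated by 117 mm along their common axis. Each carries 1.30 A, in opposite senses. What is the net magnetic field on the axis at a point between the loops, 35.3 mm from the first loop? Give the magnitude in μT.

B ≈ 3.25 μT

Each loop contributes B = μ₀IR²/[2(R²+z²)^(3/2)] on the axis, with z measured from that loop.
Loop 1 (z = 0.0353 m): B₁ = 7.02×10⁻⁶ T. Loop 2 (z = 0.0817 m): B₂ = 3.76×10⁻⁶ T.
The fields oppose: B = |B₁ − B₂| = 3.25×10⁻⁶ T.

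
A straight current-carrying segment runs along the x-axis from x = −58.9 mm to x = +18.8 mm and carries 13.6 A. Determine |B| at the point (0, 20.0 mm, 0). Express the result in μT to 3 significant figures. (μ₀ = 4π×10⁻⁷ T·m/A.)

B ≈ 111 μT

For a finite straight segment, B = (μ₀I/4πd)(sinθ₁ + sinθ₂), where θ₁, θ₂ are the angles from the perpendicular to each end.
The perpendicular distance is d = 0.02 m; the end-offsets along the wire are a = 0.0589 m and b = 0.0188 m.
sinθ₁ = 0.0589/√(0.0589²+0.02²) = 0.9469; sinθ₂ = 0.0188/√(0.0188²+0.02²) = 0.6849.
B = (4π×10⁻⁷ × 13.6) / (4π × 0.02) × (0.9469 + 0.6849) = 1.11×10⁻⁴ T.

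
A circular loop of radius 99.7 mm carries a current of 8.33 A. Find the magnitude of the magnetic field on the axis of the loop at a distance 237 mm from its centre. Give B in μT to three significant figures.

B ≈ 3.06 μT

On the axis of a circular loop, B = μ₀IR² / [2(R²+z²)^(3/2)].
R² + z² = (0.0997)² + (0.237)² = 0.06611 m², and (R²+z²)^(3/2) = 1.70×10⁻² m³.
B = (4π×10⁻⁷ × 8.33 × 0.00994) / (2 × 1.70×10⁻²) = 3.06×10⁻⁶ T.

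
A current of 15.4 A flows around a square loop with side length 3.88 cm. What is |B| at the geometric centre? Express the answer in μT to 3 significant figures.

B ≈ 449 μT

Each side is a finite straight segment at perpendicular distance d = a/(2 tan(π/4)) = 0.0194 m from the centre, with end-angles ±π/4.
One side contributes B₁ = (μ₀I/4πd)·2 sin(π/4) = 1.12×10⁻⁴ T.
All 4 sides add in the same direction: B = 4 × 1.12×10⁻⁴ = 4.49×10⁻⁴ T.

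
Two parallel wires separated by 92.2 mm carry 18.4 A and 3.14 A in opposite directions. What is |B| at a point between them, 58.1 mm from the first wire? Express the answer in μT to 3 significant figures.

Each long wire gives B = μ₀I/(2πd). Distances are d₁ = 0.0581 m and d₂ = 0.0341 m.
B₁ = 6.33×10⁻⁵ T, B₂ = 1.84×10⁻⁵ T.
Between antiparallel currents both contributions point the same way, so they add. B = B₁ + B₂ = 6.33×10⁻⁵ + 1.84×10⁻⁵ = 8.18×10⁻⁵ T.

B ≈ 81.8 μT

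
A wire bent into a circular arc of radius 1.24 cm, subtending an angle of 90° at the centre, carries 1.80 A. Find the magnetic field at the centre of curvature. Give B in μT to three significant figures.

B ≈ 22.8 μT

The Biot–Savart field of a circular arc at its centre is B = μ₀Iφ/(4πR), with φ = 1.571 rad.
B = (4π×10⁻⁷ × 1.80 × 1.571) / (4π × 0.0124) = 2.28×10⁻⁵ T.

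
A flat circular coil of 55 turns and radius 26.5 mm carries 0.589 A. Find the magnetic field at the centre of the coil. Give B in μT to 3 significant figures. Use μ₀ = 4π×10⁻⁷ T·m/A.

B ≈ 768 μT

For an N-turn flat coil, B = Nμ₀I/(2R) with R = 0.0265 m.
B = 55 × 1.40×10⁻⁵ T = 7.68×10⁻⁴ T.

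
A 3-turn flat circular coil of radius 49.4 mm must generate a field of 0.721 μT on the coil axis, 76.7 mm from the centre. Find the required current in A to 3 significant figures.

I ≈ 0.119 A

For an N-turn coil, B = Nμ₀IR²/[2(R²+z²)^(3/2)] with R = 0.0494 m, z = 0.0767 m, so I = 2B(R²+z²)^(3/2)/(Nμ₀R²) = 2 × 7.21×10⁻⁷ × 7.59×10⁻⁴ / (3 × 4π×10⁻⁷ × 0.00244) = 0.119 A.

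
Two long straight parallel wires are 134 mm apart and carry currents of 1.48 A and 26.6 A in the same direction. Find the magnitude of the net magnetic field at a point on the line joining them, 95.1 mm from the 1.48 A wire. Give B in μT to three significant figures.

B ≈ 134 μT

Each long wire gives B = μ₀I/(2πd). Distances are d₁ = 0.0951 m and d₂ = 0.0389 m.
B₁ = 3.11×10⁻⁶ T, B₂ = 1.37×10⁻⁴ T.
Between parallel currents the two contributions point in opposite directions, so they subtract. B = |B₁ − B₂| = |3.11×10⁻⁶ − 1.37×10⁻⁴| = 1.34×10⁻⁴ T.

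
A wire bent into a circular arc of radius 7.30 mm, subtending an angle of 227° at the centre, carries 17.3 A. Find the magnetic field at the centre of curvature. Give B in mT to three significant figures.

B ≈ 0.939 mT

The Biot–Savart field of a circular arc at its centre is B = μ₀Iφ/(4πR), with φ = 3.962 rad.
B = (4π×10⁻⁷ × 17.3 × 3.962) / (4π × 0.0073) = 9.39×10⁻⁴ T.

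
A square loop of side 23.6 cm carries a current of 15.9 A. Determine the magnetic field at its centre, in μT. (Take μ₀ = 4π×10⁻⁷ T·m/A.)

B ≈ 76.2 μT

Each side is a finite straight segment at perpendicular distance d = a/(2 tan(π/4)) = 0.118 m from the centre, with end-angles ±π/4.
One side contributes B₁ = (μ₀I/4πd)·2 sin(π/4) = 1.91×10⁻⁵ T.
All 4 sides add in the same direction: B = 4 × 1.91×10⁻⁵ = 7.62×10⁻⁵ T.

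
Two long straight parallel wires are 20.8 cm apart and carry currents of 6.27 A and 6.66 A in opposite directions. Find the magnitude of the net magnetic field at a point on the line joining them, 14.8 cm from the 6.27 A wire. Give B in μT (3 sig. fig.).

B ≈ 30.7 μT

Each long wire gives B = μ₀I/(2πd). Distances are d₁ = 0.148 m and d₂ = 0.06 m.
B₁ = 8.47×10⁻⁶ T, B₂ = 2.22×10⁻⁵ T.
Between antiparallel currents both contributions point the same way, so they add. B = B₁ + B₂ = 8.47×10⁻⁶ + 2.22×10⁻⁵ = 3.07×10⁻⁵ T.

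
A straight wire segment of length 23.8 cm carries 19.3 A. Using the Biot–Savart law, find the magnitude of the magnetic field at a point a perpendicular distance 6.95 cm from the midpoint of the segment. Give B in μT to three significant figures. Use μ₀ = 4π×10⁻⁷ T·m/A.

B ≈ 48.0 μT

For a finite straight segment, B = (μ₀I/4πd)(sinθ₁ + sinθ₂), where θ₁, θ₂ are the angles from the perpendicular to each end.
The perpendicular from the point meets the wire at its midpoint, so each end is L/2 = 0.119 m away along the wire.
sinθ₁ = 0.119/√(0.119²+0.0695²) = 0.8635; sinθ₂ = 0.119/√(0.119²+0.0695²) = 0.8635.
B = (4π×10⁻⁷ × 19.3) / (4π × 0.0695) × (0.8635 + 0.8635) = 4.80×10⁻⁵ T.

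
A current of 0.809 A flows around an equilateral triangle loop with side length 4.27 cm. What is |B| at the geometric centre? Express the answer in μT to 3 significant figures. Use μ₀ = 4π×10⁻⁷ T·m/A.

B ≈ 34.1 μT

Each side is a finite straight segment at perpendicular distance d = a/(2 tan(π/3)) = 0.01233 m from the centre, with end-angles ±π/3.
One side contributes B₁ = (μ₀I/4πd)·2 sin(π/3) = 1.14×10⁻⁵ T.
All 3 sides add in the same direction: B = 3 × 1.14×10⁻⁵ = 3.41×10⁻⁵ T.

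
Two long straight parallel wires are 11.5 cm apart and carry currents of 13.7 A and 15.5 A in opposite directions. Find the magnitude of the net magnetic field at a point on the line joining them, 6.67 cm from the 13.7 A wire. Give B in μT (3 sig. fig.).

Each long wire gives B = μ₀I/(2πd). Distances are d₁ = 0.0667 m and d₂ = 0.0483 m.
B₁ = 4.11×10⁻⁵ T, B₂ = 6.42×10⁻⁵ T.
Between antiparallel currents both contributions point the same way, so they add. B = B₁ + B₂ = 4.11×10⁻⁵ + 6.42×10⁻⁵ = 1.05×10⁻⁴ T.

B ≈ 105 μT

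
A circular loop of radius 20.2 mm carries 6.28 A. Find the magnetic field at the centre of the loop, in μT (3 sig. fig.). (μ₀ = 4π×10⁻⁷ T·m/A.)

B ≈ 195 μT

At the centre of a circular loop the Biot–Savart law gives B = μ₀I/(2R).
B = (4π×10⁻⁷ × 6.28) / (2 × 0.0202) = 1.95×10⁻⁴ T.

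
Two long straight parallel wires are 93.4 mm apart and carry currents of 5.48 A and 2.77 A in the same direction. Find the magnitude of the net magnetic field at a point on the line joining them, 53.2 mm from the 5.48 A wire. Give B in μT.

B ≈ 6.82 μT

Each long wire gives B = μ₀I/(2πd). Distances are d₁ = 0.0532 m and d₂ = 0.0402 m.
B₁ = 2.06×10⁻⁵ T, B₂ = 1.38×10⁻⁵ T.
Between parallel currents the two contributions point in opposite directions, so they subtract. B = |B₁ − B₂| = |2.06×10⁻⁵ − 1.38×10⁻⁵| = 6.82×10⁻⁶ T.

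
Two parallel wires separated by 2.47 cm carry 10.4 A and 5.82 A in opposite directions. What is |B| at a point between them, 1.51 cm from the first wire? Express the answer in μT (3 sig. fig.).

B ≈ 259 μT

Each long wire gives B = μ₀I/(2πd). Distances are d₁ = 0.0151 m and d₂ = 0.0096 m.
B₁ = 1.38×10⁻⁴ T, B₂ = 1.21×10⁻⁴ T.
Between antiparallel currents both contributions point the same way, so they add. B = B₁ + B₂ = 1.38×10⁻⁴ + 1.21×10⁻⁴ = 2.59×10⁻⁴ T.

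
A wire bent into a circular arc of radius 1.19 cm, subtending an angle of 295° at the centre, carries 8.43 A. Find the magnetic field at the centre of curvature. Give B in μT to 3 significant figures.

B ≈ 365 μT

The Biot–Savart field of a circular arc at its centre is B = μ₀Iφ/(4πR), with φ = 5.149 rad.
B = (4π×10⁻⁷ × 8.43 × 5.149) / (4π × 0.0119) = 3.65×10⁻⁴ T.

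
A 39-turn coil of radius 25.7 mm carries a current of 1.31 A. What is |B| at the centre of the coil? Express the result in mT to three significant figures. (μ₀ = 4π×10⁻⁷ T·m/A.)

B ≈ 1.25 mT

For an N-turn flat coil, B = Nμ₀I/(2R) with R = 0.0257 m.
B = 39 × 3.20×10⁻⁵ T = 1.25×10⁻³ T.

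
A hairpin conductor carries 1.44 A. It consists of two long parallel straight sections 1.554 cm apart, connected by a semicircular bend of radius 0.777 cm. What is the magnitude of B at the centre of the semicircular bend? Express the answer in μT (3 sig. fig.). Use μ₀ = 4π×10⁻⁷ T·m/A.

B ≈ 95.3 μT

The semicircular arc contributes B_arc = μ₀I·π/(4πR) = μ₀I/(4R) = 5.82×10⁻⁵ T.
Each semi-infinite lead is at perpendicular distance R = 0.00777 m from the centre, with the perpendicular foot at its near end, so it contributes μ₀I/(4πR); both point the same way, together 3.71×10⁻⁵ T.
Arc and leads all point the same direction: B = 5.82×10⁻⁵ + 3.71×10⁻⁵ = 9.53×10⁻⁵ T.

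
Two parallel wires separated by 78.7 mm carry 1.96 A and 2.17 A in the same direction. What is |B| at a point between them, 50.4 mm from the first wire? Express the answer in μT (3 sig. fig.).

B ≈ 7.56 μT

Each long wire gives B = μ₀I/(2πd). Distances are d₁ = 0.0504 m and d₂ = 0.0283 m.
B₁ = 7.78×10⁻⁶ T, B₂ = 1.53×10⁻⁵ T.
Between parallel currents the two contributions point in opposite directions, so they subtract. B = |B₁ − B₂| = |7.78×10⁻⁶ − 1.53×10⁻⁵| = 7.56×10⁻⁶ T.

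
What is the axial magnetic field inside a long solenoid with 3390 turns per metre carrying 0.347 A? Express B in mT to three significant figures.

B ≈ 1.48 mT

Inside a long solenoid, B = μ₀nI with n = 3390 turns/m.
B = 4π×10⁻⁷ × 3390 × 0.347 = 1.48×10⁻³ T.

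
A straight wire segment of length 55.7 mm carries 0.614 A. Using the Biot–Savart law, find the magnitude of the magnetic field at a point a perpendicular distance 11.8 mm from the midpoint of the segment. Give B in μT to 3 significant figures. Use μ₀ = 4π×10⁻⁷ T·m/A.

For a finite straight segment, B = (μ₀I/4πd)(sinθ₁ + sinθ₂), where θ₁, θ₂ are the angles from the perpendicular to each end.
The perpendicular from the point meets the wire at its midpoint, so each end is L/2 = 0.02785 m away along the wire.
sinθ₁ = 0.02785/√(0.02785²+0.0118²) = 0.9208; sinθ₂ = 0.02785/√(0.02785²+0.0118²) = 0.9208.
B = (4π×10⁻⁷ × 0.614) / (4π × 0.0118) × (0.9208 + 0.9208) = 9.58×10⁻⁶ T.

B ≈ 9.58 μT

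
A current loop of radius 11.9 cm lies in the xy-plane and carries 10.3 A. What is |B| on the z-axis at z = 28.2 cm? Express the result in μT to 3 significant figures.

B ≈ 3.20 μT

On the axis of a circular loop, B = μ₀IR² / [2(R²+z²)^(3/2)].
R² + z² = (0.119)² + (0.282)² = 0.09368 m², and (R²+z²)^(3/2) = 2.87×10⁻² m³.
B = (4π×10⁻⁷ × 10.3 × 0.01416) / (2 × 2.87×10⁻²) = 3.20×10⁻⁶ T.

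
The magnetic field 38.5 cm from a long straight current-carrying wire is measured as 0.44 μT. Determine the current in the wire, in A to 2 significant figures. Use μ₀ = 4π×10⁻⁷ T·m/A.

I ≈ 0.85 A

For a long straight wire B = μ₀I/(2πd), so I = 2πdB/μ₀.
I = 2π × 0.385 × 4.40×10⁻⁷ / (4π×10⁻⁷) = 0.847 A.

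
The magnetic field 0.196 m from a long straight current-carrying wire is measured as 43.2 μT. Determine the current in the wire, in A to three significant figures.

For a long straight wire B = μ₀I/(2πd), so I = 2πdB/μ₀.
I = 2π × 0.196 × 4.32×10⁻⁵ / (4π×10⁻⁷) = 42.3 A.

I ≈ 42.3 A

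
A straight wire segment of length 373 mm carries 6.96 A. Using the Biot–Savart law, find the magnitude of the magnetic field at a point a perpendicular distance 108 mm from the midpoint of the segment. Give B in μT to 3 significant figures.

B ≈ 11.2 μT

For a finite straight segment, B = (μ₀I/4πd)(sinθ₁ + sinθ₂), where θ₁, θ₂ are the angles from the perpendicular to each end.
The perpendicular from the point meets the wire at its midpoint, so each end is L/2 = 0.1865 m away along the wire.
sinθ₁ = 0.1865/√(0.1865²+0.108²) = 0.8654; sinθ₂ = 0.1865/√(0.1865²+0.108²) = 0.8654.
B = (4π×10⁻⁷ × 6.96) / (4π × 0.108) × (0.8654 + 0.8654) = 1.12×10⁻⁵ T.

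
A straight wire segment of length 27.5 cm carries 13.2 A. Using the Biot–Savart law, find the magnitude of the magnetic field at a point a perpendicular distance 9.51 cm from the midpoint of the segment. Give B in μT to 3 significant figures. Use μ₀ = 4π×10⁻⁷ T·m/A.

B ≈ 22.8 μT

For a finite straight segment, B = (μ₀I/4πd)(sinθ₁ + sinθ₂), where θ₁, θ₂ are the angles from the perpendicular to each end.
The perpendicular from the point meets the wire at its midpoint, so each end is L/2 = 0.1375 m away along the wire.
sinθ₁ = 0.1375/√(0.1375²+0.0951²) = 0.8225; sinθ₂ = 0.1375/√(0.1375²+0.0951²) = 0.8225.
B = (4π×10⁻⁷ × 13.2) / (4π × 0.0951) × (0.8225 + 0.8225) = 2.28×10⁻⁵ T.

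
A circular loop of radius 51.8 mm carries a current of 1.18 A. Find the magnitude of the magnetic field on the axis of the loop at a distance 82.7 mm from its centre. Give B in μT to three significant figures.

B ≈ 2.14 μT

On the axis of a circular loop, B = μ₀IR² / [2(R²+z²)^(3/2)].
R² + z² = (0.0518)² + (0.0827)² = 0.009523 m², and (R²+z²)^(3/2) = 9.29×10⁻⁴ m³.
B = (4π×10⁻⁷ × 1.18 × 0.002683) / (2 × 9.29×10⁻⁴) = 2.14×10⁻⁶ T.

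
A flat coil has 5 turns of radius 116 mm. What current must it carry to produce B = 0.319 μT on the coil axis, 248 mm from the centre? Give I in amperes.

For an N-turn coil, B = Nμ₀IR²/[2(R²+z²)^(3/2)] with R = 0.116 m, z = 0.248 m, so I = 2B(R²+z²)^(3/2)/(Nμ₀R²) = 2 × 3.19×10⁻⁷ × 2.05×10⁻² / (5 × 4π×10⁻⁷ × 0.01346) = 0.155 A.

I ≈ 0.155 A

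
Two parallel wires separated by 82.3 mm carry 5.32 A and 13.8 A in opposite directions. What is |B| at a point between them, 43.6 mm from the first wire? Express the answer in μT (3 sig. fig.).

Each long wire gives B = μ₀I/(2πd). Distances are d₁ = 0.0436 m and d₂ = 0.0387 m.
B₁ = 2.44×10⁻⁵ T, B₂ = 7.13×10⁻⁵ T.
Between antiparallel currents both contributions point the same way, so they add. B = B₁ + B₂ = 2.44×10⁻⁵ + 7.13×10⁻⁵ = 9.57×10⁻⁵ T.

B ≈ 95.7 μT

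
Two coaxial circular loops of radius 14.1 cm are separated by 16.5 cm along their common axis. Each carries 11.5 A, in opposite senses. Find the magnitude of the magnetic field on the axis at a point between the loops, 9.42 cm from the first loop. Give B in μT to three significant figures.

Each loop contributes B = μ₀IR²/[2(R²+z²)^(3/2)] on the axis, with z measured from that loop.
Loop 1 (z = 0.0942 m): B₁ = 2.95×10⁻⁵ T. Loop 2 (z = 0.0708 m): B₂ = 3.66×10⁻⁵ T.
The fields oppose: B = |B₁ − B₂| = 7.11×10⁻⁶ T.

B ≈ 7.11 μT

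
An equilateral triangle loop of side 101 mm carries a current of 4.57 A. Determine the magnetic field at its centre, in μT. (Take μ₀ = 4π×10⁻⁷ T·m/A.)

B ≈ 81.4 μT

Each side is a finite straight segment at perpendicular distance d = a/(2 tan(π/3)) = 0.02916 m from the centre, with end-angles ±π/3.
One side contributes B₁ = (μ₀I/4πd)·2 sin(π/3) = 2.71×10⁻⁵ T.
All 3 sides add in the same direction: B = 3 × 2.71×10⁻⁵ = 8.14×10⁻⁵ T.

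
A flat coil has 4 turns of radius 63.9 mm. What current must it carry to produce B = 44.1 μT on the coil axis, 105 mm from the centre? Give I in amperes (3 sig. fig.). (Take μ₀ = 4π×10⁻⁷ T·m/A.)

For an N-turn coil, B = Nμ₀IR²/[2(R²+z²)^(3/2)] with R = 0.0639 m, z = 0.105 m, so I = 2B(R²+z²)^(3/2)/(Nμ₀R²) = 2 × 4.41×10⁻⁵ × 1.86×10⁻³ / (4 × 4π×10⁻⁷ × 0.004083) = 7.98 A.

I ≈ 7.98 A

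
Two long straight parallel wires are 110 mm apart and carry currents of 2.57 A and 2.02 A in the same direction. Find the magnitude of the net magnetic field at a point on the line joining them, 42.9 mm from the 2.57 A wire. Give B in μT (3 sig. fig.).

Each long wire gives B = μ₀I/(2πd). Distances are d₁ = 0.0429 m and d₂ = 0.0671 m.
B₁ = 1.20×10⁻⁵ T, B₂ = 6.02×10⁻⁶ T.
Between parallel currents the two contributions point in opposite directions, so they subtract. B = |B₁ − B₂| = |1.20×10⁻⁵ − 6.02×10⁻⁶| = 5.96×10⁻⁶ T.

B ≈ 5.96 μT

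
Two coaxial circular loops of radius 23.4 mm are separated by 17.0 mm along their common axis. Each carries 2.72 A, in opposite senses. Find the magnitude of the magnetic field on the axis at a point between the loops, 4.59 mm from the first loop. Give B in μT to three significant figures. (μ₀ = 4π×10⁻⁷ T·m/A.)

B ≈ 18.7 μT

Each loop contributes B = μ₀IR²/[2(R²+z²)^(3/2)] on the axis, with z measured from that loop.
Loop 1 (z = 0.00459 m): B₁ = 6.90×10⁻⁵ T. Loop 2 (z = 0.01241 m): B₂ = 5.04×10⁻⁵ T.
The fields oppose: B = |B₁ − B₂| = 1.87×10⁻⁵ T.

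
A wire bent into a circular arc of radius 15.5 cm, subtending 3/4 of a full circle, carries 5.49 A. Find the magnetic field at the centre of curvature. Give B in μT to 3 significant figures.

The Biot–Savart field of a circular arc at its centre is B = μ₀Iφ/(4πR), with φ = 4.712 rad.
B = (4π×10⁻⁷ × 5.49 × 4.712) / (4π × 0.155) = 1.67×10⁻⁵ T.

B ≈ 16.7 μT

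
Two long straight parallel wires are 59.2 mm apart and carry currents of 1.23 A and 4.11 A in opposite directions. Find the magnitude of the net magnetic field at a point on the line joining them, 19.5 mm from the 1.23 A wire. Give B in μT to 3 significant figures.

Each long wire gives B = μ₀I/(2πd). Distances are d₁ = 0.0195 m and d₂ = 0.0397 m.
B₁ = 1.26×10⁻⁵ T, B₂ = 2.07×10⁻⁵ T.
Between antiparallel currents both contributions point the same way, so they add. B = B₁ + B₂ = 1.26×10⁻⁵ + 2.07×10⁻⁵ = 3.33×10⁻⁵ T.

B ≈ 33.3 μT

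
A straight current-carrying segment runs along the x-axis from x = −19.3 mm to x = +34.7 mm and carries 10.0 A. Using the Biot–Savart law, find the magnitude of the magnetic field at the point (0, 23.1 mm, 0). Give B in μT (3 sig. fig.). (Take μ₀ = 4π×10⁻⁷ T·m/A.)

B ≈ 63.8 μT

For a finite straight segment, B = (μ₀I/4πd)(sinθ₁ + sinθ₂), where θ₁, θ₂ are the angles from the perpendicular to each end.
The perpendicular distance is d = 0.0231 m; the end-offsets along the wire are a = 0.0193 m and b = 0.0347 m.
sinθ₁ = 0.0193/√(0.0193²+0.0231²) = 0.6412; sinθ₂ = 0.0347/√(0.0347²+0.0231²) = 0.8324.
B = (4π×10⁻⁷ × 10.0) / (4π × 0.0231) × (0.6412 + 0.8324) = 6.38×10⁻⁵ T.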